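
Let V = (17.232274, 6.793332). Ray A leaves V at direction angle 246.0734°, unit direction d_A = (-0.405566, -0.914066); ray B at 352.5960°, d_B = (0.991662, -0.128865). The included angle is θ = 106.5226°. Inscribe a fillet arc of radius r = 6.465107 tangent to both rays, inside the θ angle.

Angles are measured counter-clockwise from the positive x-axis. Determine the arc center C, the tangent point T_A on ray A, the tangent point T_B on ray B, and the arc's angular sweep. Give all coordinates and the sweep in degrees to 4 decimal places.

bisector direction at 299.3347° = (0.489911,-0.871773)
center distance |VC| = r/sin(θ/2) = 6.465107/sin(53.2613°) = 8.067550
C = V + |VC|·bis = (21.1847,-0.2397)
T_A = V + ((C−V)·d_A)·d_A = V + 4.8257·d_A = (15.2751,2.3823)
T_B = V + ((C−V)·d_B)·d_B = V + 4.8257·d_B = (22.0178,6.1715)
sweep = 180° − θ = 73.4774°

center=(21.1847,-0.2397) T_A=(15.2751,2.3823) T_B=(22.0178,6.1715) sweep=73.4774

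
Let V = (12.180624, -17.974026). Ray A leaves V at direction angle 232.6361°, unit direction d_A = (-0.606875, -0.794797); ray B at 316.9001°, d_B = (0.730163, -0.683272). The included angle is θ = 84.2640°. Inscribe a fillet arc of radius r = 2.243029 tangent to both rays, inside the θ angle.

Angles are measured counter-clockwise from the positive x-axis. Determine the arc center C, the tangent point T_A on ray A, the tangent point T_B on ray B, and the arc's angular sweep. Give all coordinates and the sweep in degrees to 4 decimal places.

bisector direction at 274.7681° = (0.083123,-0.996539)
center distance |VC| = r/sin(θ/2) = 2.243029/sin(42.1320°) = 3.343608
C = V + |VC|·bis = (12.4586,-21.3061)
T_A = V + ((C−V)·d_A)·d_A = V + 2.4796·d_A = (10.6758,-19.9448)
T_B = V + ((C−V)·d_B)·d_B = V + 2.4796·d_B = (13.9912,-19.6683)
sweep = 180° − θ = 95.7360°

center=(12.4586,-21.3061) T_A=(10.6758,-19.9448) T_B=(13.9912,-19.6683) sweep=95.7360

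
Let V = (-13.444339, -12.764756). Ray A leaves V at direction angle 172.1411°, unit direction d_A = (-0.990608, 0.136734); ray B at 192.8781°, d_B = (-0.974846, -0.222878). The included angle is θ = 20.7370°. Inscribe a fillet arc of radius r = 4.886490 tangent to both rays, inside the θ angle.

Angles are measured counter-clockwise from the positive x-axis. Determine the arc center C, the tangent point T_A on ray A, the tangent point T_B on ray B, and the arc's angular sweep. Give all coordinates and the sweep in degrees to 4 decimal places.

bisector direction at 182.5096° = (-0.999041,-0.043787)
center distance |VC| = r/sin(θ/2) = 4.886490/sin(10.3685°) = 27.150429
C = V + |VC|·bis = (-40.5687,-13.9536)
T_A = V + ((C−V)·d_A)·d_A = V + 26.7071·d_A = (-39.9006,-9.1130)
T_B = V + ((C−V)·d_B)·d_B = V + 26.7071·d_B = (-39.4796,-18.7172)
sweep = 180° − θ = 159.2630°

center=(-40.5687,-13.9536) T_A=(-39.9006,-9.1130) T_B=(-39.4796,-18.7172) sweep=159.2630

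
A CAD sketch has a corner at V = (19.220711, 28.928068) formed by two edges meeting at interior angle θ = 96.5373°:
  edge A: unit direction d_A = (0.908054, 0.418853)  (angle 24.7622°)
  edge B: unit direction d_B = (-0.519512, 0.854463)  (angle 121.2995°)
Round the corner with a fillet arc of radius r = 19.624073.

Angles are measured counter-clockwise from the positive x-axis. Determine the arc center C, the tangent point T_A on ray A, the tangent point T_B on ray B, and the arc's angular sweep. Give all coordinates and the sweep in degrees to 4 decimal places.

bisector direction at 73.0309° = (0.291857,0.956462)
center distance |VC| = r/sin(θ/2) = 19.624073/sin(48.2687°) = 26.296067
C = V + |VC|·bis = (26.8954,54.0793)
T_A = V + ((C−V)·d_A)·d_A = V + 17.5037·d_A = (35.1150,36.2595)
T_B = V + ((C−V)·d_B)·d_B = V + 17.5037·d_B = (10.1273,43.8843)
sweep = 180° − θ = 83.4627°

center=(26.8954,54.0793) T_A=(35.1150,36.2595) T_B=(10.1273,43.8843) sweep=83.4627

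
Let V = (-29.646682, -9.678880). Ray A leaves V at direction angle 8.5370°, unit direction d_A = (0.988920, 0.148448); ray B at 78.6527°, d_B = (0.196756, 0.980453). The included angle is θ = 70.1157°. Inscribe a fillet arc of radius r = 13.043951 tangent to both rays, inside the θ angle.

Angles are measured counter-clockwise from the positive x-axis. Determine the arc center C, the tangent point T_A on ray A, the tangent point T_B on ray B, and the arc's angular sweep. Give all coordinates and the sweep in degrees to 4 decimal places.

bisector direction at 43.5949° = (0.724234,0.689554)
center distance |VC| = r/sin(θ/2) = 13.043951/sin(35.0579°) = 22.708701
C = V + |VC|·bis = (-13.2003,5.9800)
T_A = V + ((C−V)·d_A)·d_A = V + 18.5887·d_A = (-11.2639,-6.9194)
T_B = V + ((C−V)·d_B)·d_B = V + 18.5887·d_B = (-25.9892,8.5465)
sweep = 180° − θ = 109.8843°

center=(-13.2003,5.9800) T_A=(-11.2639,-6.9194) T_B=(-25.9892,8.5465) sweep=109.8843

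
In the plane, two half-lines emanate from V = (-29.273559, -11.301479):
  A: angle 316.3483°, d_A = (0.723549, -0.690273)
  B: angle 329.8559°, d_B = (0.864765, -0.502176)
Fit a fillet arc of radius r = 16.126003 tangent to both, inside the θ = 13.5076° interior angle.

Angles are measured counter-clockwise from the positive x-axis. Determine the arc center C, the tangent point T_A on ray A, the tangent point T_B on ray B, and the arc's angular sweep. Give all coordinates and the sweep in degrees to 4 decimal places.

center=(80.3839,-93.6283) T_A=(69.2525,-105.2963) T_B=(88.4820,-79.6831) sweep=166.4924

bisector direction at 323.1021° = (0.799707,-0.600391)
center distance |VC| = r/sin(θ/2) = 16.126003/sin(6.7538°) = 137.122075
C = V + |VC|·bis = (80.3839,-93.6283)
T_A = V + ((C−V)·d_A)·d_A = V + 136.1705·d_A = (69.2525,-105.2963)
T_B = V + ((C−V)·d_B)·d_B = V + 136.1705·d_B = (88.4820,-79.6831)
sweep = 180° − θ = 166.4924°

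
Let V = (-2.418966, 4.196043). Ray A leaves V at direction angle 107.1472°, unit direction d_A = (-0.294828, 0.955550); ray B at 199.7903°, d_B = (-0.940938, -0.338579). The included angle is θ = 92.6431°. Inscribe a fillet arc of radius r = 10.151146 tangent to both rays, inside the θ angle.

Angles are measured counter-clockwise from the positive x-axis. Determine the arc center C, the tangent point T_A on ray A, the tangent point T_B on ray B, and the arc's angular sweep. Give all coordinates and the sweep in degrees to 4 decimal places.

bisector direction at 153.4688° = (-0.894691,0.446686)
center distance |VC| = r/sin(θ/2) = 10.151146/sin(46.3216°) = 14.035907
C = V + |VC|·bis = (-14.9768,10.4657)
T_A = V + ((C−V)·d_A)·d_A = V + 9.6933·d_A = (-5.2768,13.4585)
T_B = V + ((C−V)·d_B)·d_B = V + 9.6933·d_B = (-11.5398,0.9141)
sweep = 180° − θ = 87.3569°

center=(-14.9768,10.4657) T_A=(-5.2768,13.4585) T_B=(-11.5398,0.9141) sweep=87.3569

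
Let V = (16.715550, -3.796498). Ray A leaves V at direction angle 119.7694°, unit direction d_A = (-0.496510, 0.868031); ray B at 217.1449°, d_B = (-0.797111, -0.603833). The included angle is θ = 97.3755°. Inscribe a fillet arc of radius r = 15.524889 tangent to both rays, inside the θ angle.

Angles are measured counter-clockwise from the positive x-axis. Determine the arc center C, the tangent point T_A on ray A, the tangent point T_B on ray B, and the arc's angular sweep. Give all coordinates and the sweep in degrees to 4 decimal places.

center=(-3.5353,0.3394) T_A=(9.9407,8.0476) T_B=(5.8391,-12.0357) sweep=82.6245

bisector direction at 168.4572° = (-0.979775,0.200101)
center distance |VC| = r/sin(θ/2) = 15.524889/sin(48.6878°) = 20.668904
C = V + |VC|·bis = (-3.5353,0.3394)
T_A = V + ((C−V)·d_A)·d_A = V + 13.6448·d_A = (9.9407,8.0476)
T_B = V + ((C−V)·d_B)·d_B = V + 13.6448·d_B = (5.8391,-12.0357)
sweep = 180° − θ = 82.6245°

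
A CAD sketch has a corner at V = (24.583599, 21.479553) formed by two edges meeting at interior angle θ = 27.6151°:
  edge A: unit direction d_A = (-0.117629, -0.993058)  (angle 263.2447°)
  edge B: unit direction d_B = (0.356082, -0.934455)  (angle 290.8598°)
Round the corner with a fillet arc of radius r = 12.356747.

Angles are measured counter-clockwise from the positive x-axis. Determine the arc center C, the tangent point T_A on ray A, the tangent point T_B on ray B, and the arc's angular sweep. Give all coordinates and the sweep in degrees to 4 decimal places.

bisector direction at 277.0523° = (0.122774,-0.992435)
center distance |VC| = r/sin(θ/2) = 12.356747/sin(13.8076°) = 51.775217
C = V + |VC|·bis = (30.9403,-29.9040)
T_A = V + ((C−V)·d_A)·d_A = V + 50.2791·d_A = (18.6693,-28.4504)
T_B = V + ((C−V)·d_B)·d_B = V + 50.2791·d_B = (42.4871,-25.5039)
sweep = 180° − θ = 152.3849°

center=(30.9403,-29.9040) T_A=(18.6693,-28.4504) T_B=(42.4871,-25.5039) sweep=152.3849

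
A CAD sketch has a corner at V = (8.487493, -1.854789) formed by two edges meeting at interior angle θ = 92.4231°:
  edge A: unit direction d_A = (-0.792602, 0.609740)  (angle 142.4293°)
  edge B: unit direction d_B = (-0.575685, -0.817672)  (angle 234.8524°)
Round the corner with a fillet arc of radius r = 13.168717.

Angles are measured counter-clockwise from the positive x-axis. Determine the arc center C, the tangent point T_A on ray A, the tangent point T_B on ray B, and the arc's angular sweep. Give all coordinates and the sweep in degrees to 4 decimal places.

center=(-9.5472,-4.5954) T_A=(-1.5177,5.8421) T_B=(1.2205,-12.1765) sweep=87.5769

bisector direction at 188.6409° = (-0.988650,-0.150240)
center distance |VC| = r/sin(θ/2) = 13.168717/sin(46.2116°) = 18.241753
C = V + |VC|·bis = (-9.5472,-4.5954)
T_A = V + ((C−V)·d_A)·d_A = V + 12.6233·d_A = (-1.5177,5.8421)
T_B = V + ((C−V)·d_B)·d_B = V + 12.6233·d_B = (1.2205,-12.1765)
sweep = 180° − θ = 87.5769°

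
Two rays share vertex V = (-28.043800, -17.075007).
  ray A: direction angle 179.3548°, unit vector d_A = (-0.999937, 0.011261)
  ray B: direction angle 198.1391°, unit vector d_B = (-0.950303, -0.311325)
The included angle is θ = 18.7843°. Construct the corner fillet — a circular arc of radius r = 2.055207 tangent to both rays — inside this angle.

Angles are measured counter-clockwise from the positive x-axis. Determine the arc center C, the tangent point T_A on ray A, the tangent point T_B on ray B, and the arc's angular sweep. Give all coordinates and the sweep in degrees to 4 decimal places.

bisector direction at 188.7470° = (-0.988370,-0.152071)
center distance |VC| = r/sin(θ/2) = 2.055207/sin(9.3922°) = 12.593891
C = V + |VC|·bis = (-40.4912,-18.9902)
T_A = V + ((C−V)·d_A)·d_A = V + 12.4251·d_A = (-40.4681,-16.9351)
T_B = V + ((C−V)·d_B)·d_B = V + 12.4251·d_B = (-39.8514,-20.9432)
sweep = 180° − θ = 161.2157°

center=(-40.4912,-18.9902) T_A=(-40.4681,-16.9351) T_B=(-39.8514,-20.9432) sweep=161.2157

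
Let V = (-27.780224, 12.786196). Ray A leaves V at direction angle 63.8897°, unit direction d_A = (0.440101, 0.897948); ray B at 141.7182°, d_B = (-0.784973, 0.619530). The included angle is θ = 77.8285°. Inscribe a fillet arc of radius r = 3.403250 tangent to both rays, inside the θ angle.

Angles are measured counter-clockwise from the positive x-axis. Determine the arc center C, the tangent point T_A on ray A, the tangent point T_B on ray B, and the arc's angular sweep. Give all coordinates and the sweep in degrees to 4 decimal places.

center=(-28.9809,18.0693) T_A=(-25.9250,16.5715) T_B=(-31.0893,15.3979) sweep=102.1715

bisector direction at 102.8040° = (-0.221616,0.975134)
center distance |VC| = r/sin(θ/2) = 3.403250/sin(38.9143°) = 5.417837
C = V + |VC|·bis = (-28.9809,18.0693)
T_A = V + ((C−V)·d_A)·d_A = V + 4.2155·d_A = (-25.9250,16.5715)
T_B = V + ((C−V)·d_B)·d_B = V + 4.2155·d_B = (-31.0893,15.3979)
sweep = 180° − θ = 102.1715°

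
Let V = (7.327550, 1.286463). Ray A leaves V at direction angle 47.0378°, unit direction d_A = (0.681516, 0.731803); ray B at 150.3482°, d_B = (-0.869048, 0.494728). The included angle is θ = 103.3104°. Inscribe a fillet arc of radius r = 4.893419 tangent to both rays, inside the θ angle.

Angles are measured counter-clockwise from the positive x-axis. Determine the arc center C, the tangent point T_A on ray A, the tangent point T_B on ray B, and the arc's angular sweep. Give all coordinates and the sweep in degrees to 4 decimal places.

bisector direction at 98.6930° = (-0.151140,0.988512)
center distance |VC| = r/sin(θ/2) = 4.893419/sin(51.6552°) = 6.239286
C = V + |VC|·bis = (6.3845,7.4541)
T_A = V + ((C−V)·d_A)·d_A = V + 3.8708·d_A = (9.9656,4.1191)
T_B = V + ((C−V)·d_B)·d_B = V + 3.8708·d_B = (3.9636,3.2015)
sweep = 180° − θ = 76.6896°

center=(6.3845,7.4541) T_A=(9.9656,4.1191) T_B=(3.9636,3.2015) sweep=76.6896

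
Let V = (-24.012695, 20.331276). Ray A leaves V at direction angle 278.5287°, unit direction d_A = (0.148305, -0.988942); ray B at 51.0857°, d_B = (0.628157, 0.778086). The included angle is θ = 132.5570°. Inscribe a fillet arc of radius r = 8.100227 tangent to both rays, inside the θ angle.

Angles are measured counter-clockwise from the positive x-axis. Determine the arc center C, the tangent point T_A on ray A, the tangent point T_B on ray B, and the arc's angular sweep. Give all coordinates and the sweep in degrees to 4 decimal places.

bisector direction at 344.8072° = (0.965049,-0.262068)
center distance |VC| = r/sin(θ/2) = 8.100227/sin(66.2785°) = 8.847759
C = V + |VC|·bis = (-15.4742,18.0126)
T_A = V + ((C−V)·d_A)·d_A = V + 3.5594·d_A = (-23.4848,16.8113)
T_B = V + ((C−V)·d_B)·d_B = V + 3.5594·d_B = (-21.7768,23.1008)
sweep = 180° − θ = 47.4430°

center=(-15.4742,18.0126) T_A=(-23.4848,16.8113) T_B=(-21.7768,23.1008) sweep=47.4430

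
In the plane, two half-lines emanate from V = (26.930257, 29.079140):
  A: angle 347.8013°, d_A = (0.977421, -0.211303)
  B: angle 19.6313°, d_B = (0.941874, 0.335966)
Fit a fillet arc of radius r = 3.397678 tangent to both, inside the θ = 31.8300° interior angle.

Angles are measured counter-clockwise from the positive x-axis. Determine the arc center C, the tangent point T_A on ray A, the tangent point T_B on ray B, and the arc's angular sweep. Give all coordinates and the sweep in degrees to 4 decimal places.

bisector direction at 3.7163° = (0.997897,0.064816)
center distance |VC| = r/sin(θ/2) = 3.397678/sin(15.9150°) = 12.390743
C = V + |VC|·bis = (39.2949,29.8823)
T_A = V + ((C−V)·d_A)·d_A = V + 11.9158·d_A = (38.5770,26.5613)
T_B = V + ((C−V)·d_B)·d_B = V + 11.9158·d_B = (38.1534,33.0824)
sweep = 180° − θ = 148.1700°

center=(39.2949,29.8823) T_A=(38.5770,26.5613) T_B=(38.1534,33.0824) sweep=148.1700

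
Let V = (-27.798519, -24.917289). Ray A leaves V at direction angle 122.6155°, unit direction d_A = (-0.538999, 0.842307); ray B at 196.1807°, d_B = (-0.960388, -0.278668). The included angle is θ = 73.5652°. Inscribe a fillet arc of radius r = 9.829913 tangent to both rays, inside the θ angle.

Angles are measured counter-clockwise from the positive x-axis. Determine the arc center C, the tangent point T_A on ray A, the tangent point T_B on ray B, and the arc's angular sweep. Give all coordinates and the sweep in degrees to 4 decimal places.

center=(-43.1652,-19.1408) T_A=(-34.8854,-13.8424) T_B=(-40.4259,-28.5813) sweep=106.4348

bisector direction at 159.3981° = (-0.936048,0.351873)
center distance |VC| = r/sin(θ/2) = 9.829913/sin(36.7826°) = 16.416558
C = V + |VC|·bis = (-43.1652,-19.1408)
T_A = V + ((C−V)·d_A)·d_A = V + 13.1482·d_A = (-34.8854,-13.8424)
T_B = V + ((C−V)·d_B)·d_B = V + 13.1482·d_B = (-40.4259,-28.5813)
sweep = 180° − θ = 106.4348°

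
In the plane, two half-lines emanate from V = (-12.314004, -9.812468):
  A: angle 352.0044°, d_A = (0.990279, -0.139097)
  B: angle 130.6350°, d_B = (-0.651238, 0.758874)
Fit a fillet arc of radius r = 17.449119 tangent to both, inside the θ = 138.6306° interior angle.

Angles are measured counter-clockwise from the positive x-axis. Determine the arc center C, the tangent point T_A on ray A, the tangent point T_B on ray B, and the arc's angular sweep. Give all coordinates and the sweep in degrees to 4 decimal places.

bisector direction at 61.3197° = (0.479922,0.877311)
center distance |VC| = r/sin(θ/2) = 17.449119/sin(69.3153°) = 18.651420
C = V + |VC|·bis = (-3.3628,6.5506)
T_A = V + ((C−V)·d_A)·d_A = V + 6.5881·d_A = (-5.7899,-10.7289)
T_B = V + ((C−V)·d_B)·d_B = V + 6.5881·d_B = (-16.6045,-4.8129)
sweep = 180° − θ = 41.3694°

center=(-3.3628,6.5506) T_A=(-5.7899,-10.7289) T_B=(-16.6045,-4.8129) sweep=41.3694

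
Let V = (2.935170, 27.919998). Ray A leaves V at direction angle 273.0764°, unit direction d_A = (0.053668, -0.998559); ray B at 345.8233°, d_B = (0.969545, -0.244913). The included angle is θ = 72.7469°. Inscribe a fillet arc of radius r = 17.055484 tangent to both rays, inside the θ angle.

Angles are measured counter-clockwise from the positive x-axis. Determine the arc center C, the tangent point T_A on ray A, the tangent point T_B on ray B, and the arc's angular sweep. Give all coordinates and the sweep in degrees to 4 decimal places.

center=(21.2088,5.7127) T_A=(4.1779,4.7974) T_B=(25.3859,22.2488) sweep=107.2531

bisector direction at 309.4498° = (0.635403,-0.772181)
center distance |VC| = r/sin(θ/2) = 17.055484/sin(36.3734°) = 28.759132
C = V + |VC|·bis = (21.2088,5.7127)
T_A = V + ((C−V)·d_A)·d_A = V + 23.1560·d_A = (4.1779,4.7974)
T_B = V + ((C−V)·d_B)·d_B = V + 23.1560·d_B = (25.3859,22.2488)
sweep = 180° − θ = 107.2531°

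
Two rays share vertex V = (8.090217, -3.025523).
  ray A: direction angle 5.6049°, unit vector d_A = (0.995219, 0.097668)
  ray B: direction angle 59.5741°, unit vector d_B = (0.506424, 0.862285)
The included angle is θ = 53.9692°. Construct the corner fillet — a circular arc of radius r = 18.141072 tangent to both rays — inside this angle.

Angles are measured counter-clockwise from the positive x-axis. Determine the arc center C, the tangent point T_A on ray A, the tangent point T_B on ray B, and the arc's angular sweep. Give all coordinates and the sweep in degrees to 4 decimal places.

bisector direction at 32.5895° = (0.842551,0.538616)
center distance |VC| = r/sin(θ/2) = 18.141072/sin(26.9846°) = 39.980236
C = V + |VC|·bis = (41.7756,18.5085)
T_A = V + ((C−V)·d_A)·d_A = V + 35.6275·d_A = (43.5474,0.4541)
T_B = V + ((C−V)·d_B)·d_B = V + 35.6275·d_B = (26.1328,27.6956)
sweep = 180° − θ = 126.0308°

center=(41.7756,18.5085) T_A=(43.5474,0.4541) T_B=(26.1328,27.6956) sweep=126.0308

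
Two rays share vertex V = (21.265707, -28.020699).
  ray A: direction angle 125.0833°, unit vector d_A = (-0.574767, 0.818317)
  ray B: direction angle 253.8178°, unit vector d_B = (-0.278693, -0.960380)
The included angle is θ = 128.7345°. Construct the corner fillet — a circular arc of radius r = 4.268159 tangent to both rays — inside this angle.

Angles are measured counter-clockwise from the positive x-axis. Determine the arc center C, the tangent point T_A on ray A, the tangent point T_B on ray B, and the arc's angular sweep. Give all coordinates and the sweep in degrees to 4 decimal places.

bisector direction at 189.4506° = (-0.986428,-0.164196)
center distance |VC| = r/sin(θ/2) = 4.268159/sin(64.3672°) = 4.734060
C = V + |VC|·bis = (16.5959,-28.7980)
T_A = V + ((C−V)·d_A)·d_A = V + 2.0480·d_A = (20.0886,-26.3448)
T_B = V + ((C−V)·d_B)·d_B = V + 2.0480·d_B = (20.6950,-29.9875)
sweep = 180° − θ = 51.2655°

center=(16.5959,-28.7980) T_A=(20.0886,-26.3448) T_B=(20.6950,-29.9875) sweep=51.2655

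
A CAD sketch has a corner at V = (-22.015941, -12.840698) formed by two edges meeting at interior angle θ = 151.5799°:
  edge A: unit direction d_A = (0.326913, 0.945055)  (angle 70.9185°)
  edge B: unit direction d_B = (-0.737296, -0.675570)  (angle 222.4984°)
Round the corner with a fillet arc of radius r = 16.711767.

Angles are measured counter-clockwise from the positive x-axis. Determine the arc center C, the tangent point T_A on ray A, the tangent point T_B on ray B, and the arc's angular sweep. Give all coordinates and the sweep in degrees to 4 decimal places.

center=(-36.4260,-3.3781) T_A=(-20.6325,-8.8414) T_B=(-25.1361,-15.6996) sweep=28.4201

bisector direction at 146.7084° = (-0.835888,0.548900)
center distance |VC| = r/sin(θ/2) = 16.711767/sin(75.7900°) = 17.239248
C = V + |VC|·bis = (-36.4260,-3.3781)
T_A = V + ((C−V)·d_A)·d_A = V + 4.2318·d_A = (-20.6325,-8.8414)
T_B = V + ((C−V)·d_B)·d_B = V + 4.2318·d_B = (-25.1361,-15.6996)
sweep = 180° − θ = 28.4201°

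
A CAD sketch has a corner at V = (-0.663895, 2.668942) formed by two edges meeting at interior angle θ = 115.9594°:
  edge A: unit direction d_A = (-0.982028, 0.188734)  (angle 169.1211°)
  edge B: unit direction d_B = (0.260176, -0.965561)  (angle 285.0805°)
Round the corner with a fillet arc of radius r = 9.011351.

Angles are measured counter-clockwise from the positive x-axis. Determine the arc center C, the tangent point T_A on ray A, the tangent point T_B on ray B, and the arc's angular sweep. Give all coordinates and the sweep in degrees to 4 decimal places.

bisector direction at 227.1008° = (-0.680711,-0.732552)
center distance |VC| = r/sin(θ/2) = 9.011351/sin(57.9797°) = 10.628344
C = V + |VC|·bis = (-7.8987,-5.1169)
T_A = V + ((C−V)·d_A)·d_A = V + 5.6354·d_A = (-6.1980,3.7325)
T_B = V + ((C−V)·d_B)·d_B = V + 5.6354·d_B = (0.8023,-2.7723)
sweep = 180° − θ = 64.0406°

center=(-7.8987,-5.1169) T_A=(-6.1980,3.7325) T_B=(0.8023,-2.7723) sweep=64.0406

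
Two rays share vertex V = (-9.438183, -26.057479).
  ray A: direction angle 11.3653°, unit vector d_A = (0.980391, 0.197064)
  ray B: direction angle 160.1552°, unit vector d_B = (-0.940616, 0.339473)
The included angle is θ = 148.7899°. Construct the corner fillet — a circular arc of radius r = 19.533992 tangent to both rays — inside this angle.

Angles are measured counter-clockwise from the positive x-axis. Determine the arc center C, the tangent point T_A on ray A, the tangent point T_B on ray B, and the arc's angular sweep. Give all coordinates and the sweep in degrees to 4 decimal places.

center=(-7.9388,-5.8314) T_A=(-4.0893,-24.9823) T_B=(-14.5700,-24.2054) sweep=31.2101

bisector direction at 85.7602° = (0.073930,0.997263)
center distance |VC| = r/sin(θ/2) = 19.533992/sin(74.3949°) = 20.281595
C = V + |VC|·bis = (-7.9388,-5.8314)
T_A = V + ((C−V)·d_A)·d_A = V + 5.4558·d_A = (-4.0893,-24.9823)
T_B = V + ((C−V)·d_B)·d_B = V + 5.4558·d_B = (-14.5700,-24.2054)
sweep = 180° − θ = 31.2101°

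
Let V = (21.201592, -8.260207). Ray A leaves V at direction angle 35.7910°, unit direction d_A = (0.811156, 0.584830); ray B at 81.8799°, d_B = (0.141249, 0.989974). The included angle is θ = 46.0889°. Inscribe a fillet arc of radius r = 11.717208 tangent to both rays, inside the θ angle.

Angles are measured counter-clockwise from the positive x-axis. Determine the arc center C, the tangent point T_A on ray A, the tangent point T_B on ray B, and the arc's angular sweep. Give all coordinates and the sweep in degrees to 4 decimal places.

center=(36.6920,17.3532) T_A=(43.5445,7.8487) T_B=(25.0922,19.0082) sweep=133.9111

bisector direction at 58.8355° = (0.517498,0.855685)
center distance |VC| = r/sin(θ/2) = 11.717208/sin(23.0445°) = 29.933206
C = V + |VC|·bis = (36.6920,17.3532)
T_A = V + ((C−V)·d_A)·d_A = V + 27.5446·d_A = (43.5445,7.8487)
T_B = V + ((C−V)·d_B)·d_B = V + 27.5446·d_B = (25.0922,19.0082)
sweep = 180° − θ = 133.9111°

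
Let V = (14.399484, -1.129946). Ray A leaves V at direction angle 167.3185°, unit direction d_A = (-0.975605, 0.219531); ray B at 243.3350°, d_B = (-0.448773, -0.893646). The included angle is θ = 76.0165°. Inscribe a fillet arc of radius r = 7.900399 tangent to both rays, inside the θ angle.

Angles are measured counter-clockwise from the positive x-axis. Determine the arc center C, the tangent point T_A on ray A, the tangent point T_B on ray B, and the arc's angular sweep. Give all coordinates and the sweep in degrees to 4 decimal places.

center=(2.8027,-6.6184) T_A=(4.5370,1.0893) T_B=(9.8628,-10.1639) sweep=103.9835

bisector direction at 205.3268° = (-0.903883,-0.427780)
center distance |VC| = r/sin(θ/2) = 7.900399/sin(38.0082°) = 12.830011
C = V + |VC|·bis = (2.8027,-6.6184)
T_A = V + ((C−V)·d_A)·d_A = V + 10.1090·d_A = (4.5370,1.0893)
T_B = V + ((C−V)·d_B)·d_B = V + 10.1090·d_B = (9.8628,-10.1639)
sweep = 180° − θ = 103.9835°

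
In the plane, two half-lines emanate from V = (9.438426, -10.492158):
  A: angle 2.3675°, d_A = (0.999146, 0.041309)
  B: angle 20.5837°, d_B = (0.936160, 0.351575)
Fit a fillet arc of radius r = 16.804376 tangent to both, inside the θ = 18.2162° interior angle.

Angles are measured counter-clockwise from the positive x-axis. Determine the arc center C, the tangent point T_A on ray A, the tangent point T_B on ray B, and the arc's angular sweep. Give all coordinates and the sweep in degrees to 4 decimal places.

center=(113.4731,10.6278) T_A=(114.1673,-6.1622) T_B=(107.5651,26.3594) sweep=161.7838

bisector direction at 11.4756° = (0.980010,0.198951)
center distance |VC| = r/sin(θ/2) = 16.804376/sin(9.1081°) = 106.156820
C = V + |VC|·bis = (113.4731,10.6278)
T_A = V + ((C−V)·d_A)·d_A = V + 104.8183·d_A = (114.1673,-6.1622)
T_B = V + ((C−V)·d_B)·d_B = V + 104.8183·d_B = (107.5651,26.3594)
sweep = 180° − θ = 161.7838°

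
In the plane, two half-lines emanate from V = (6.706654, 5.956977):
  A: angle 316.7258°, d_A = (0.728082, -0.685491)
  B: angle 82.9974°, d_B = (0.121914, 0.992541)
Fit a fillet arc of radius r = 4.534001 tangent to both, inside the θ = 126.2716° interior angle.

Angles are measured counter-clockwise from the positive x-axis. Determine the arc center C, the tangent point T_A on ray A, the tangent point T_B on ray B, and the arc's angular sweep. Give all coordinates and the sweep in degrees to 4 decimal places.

center=(11.4868,7.6838) T_A=(8.3788,4.3826) T_B=(6.9867,8.2365) sweep=53.7284

bisector direction at 19.8616° = (0.940516,0.339749)
center distance |VC| = r/sin(θ/2) = 4.534001/sin(63.1358°) = 5.082505
C = V + |VC|·bis = (11.4868,7.6838)
T_A = V + ((C−V)·d_A)·d_A = V + 2.2967·d_A = (8.3788,4.3826)
T_B = V + ((C−V)·d_B)·d_B = V + 2.2967·d_B = (6.9867,8.2365)
sweep = 180° − θ = 53.7284°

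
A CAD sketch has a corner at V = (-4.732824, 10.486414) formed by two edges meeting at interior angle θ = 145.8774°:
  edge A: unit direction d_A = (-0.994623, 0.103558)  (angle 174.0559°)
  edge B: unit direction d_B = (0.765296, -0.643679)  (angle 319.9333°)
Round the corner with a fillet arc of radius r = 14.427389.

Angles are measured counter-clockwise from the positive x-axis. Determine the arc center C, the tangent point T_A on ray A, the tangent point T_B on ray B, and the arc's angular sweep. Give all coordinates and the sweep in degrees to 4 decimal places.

center=(-10.6309,-3.4049) T_A=(-9.1368,10.9449) T_B=(-1.3443,7.6363) sweep=34.1226

bisector direction at 246.9946° = (-0.390818,-0.920468)
center distance |VC| = r/sin(θ/2) = 14.427389/sin(72.9387°) = 15.091547
C = V + |VC|·bis = (-10.6309,-3.4049)
T_A = V + ((C−V)·d_A)·d_A = V + 4.4278·d_A = (-9.1368,10.9449)
T_B = V + ((C−V)·d_B)·d_B = V + 4.4278·d_B = (-1.3443,7.6363)
sweep = 180° − θ = 34.1226°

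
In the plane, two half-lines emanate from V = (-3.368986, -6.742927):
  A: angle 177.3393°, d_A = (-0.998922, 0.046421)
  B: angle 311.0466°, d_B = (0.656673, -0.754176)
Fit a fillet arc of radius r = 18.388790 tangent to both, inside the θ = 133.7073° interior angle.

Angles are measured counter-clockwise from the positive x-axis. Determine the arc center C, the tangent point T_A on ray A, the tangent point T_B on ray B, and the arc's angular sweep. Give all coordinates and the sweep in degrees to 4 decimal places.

bisector direction at 244.1930° = (-0.435342,-0.900265)
center distance |VC| = r/sin(θ/2) = 18.388790/sin(66.8537°) = 19.998601
C = V + |VC|·bis = (-12.0752,-24.7470)
T_A = V + ((C−V)·d_A)·d_A = V + 7.8611·d_A = (-11.2216,-6.3780)
T_B = V + ((C−V)·d_B)·d_B = V + 7.8611·d_B = (1.7932,-12.6716)
sweep = 180° − θ = 46.2927°

center=(-12.0752,-24.7470) T_A=(-11.2216,-6.3780) T_B=(1.7932,-12.6716) sweep=46.2927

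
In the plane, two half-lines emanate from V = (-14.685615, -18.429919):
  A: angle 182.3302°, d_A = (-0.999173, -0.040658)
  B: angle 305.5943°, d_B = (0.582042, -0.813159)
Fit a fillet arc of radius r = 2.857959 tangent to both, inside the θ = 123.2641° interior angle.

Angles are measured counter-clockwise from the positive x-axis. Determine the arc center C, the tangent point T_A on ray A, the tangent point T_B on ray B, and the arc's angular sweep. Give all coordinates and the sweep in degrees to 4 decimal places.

center=(-16.1114,-21.3483) T_A=(-16.2276,-18.4927) T_B=(-13.7874,-19.6848) sweep=56.7359

bisector direction at 243.9622° = (-0.438963,-0.898505)
center distance |VC| = r/sin(θ/2) = 2.857959/sin(61.6320°) = 3.247996
C = V + |VC|·bis = (-16.1114,-21.3483)
T_A = V + ((C−V)·d_A)·d_A = V + 1.5432·d_A = (-16.2276,-18.4927)
T_B = V + ((C−V)·d_B)·d_B = V + 1.5432·d_B = (-13.7874,-19.6848)
sweep = 180° − θ = 56.7359°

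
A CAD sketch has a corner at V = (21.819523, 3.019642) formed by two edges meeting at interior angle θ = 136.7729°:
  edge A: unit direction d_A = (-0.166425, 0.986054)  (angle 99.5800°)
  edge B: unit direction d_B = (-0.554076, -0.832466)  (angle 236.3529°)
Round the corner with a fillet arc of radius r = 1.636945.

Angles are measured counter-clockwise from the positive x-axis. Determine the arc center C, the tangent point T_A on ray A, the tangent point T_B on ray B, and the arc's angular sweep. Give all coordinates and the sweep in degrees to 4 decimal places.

bisector direction at 167.9664° = (-0.978026,0.208484)
center distance |VC| = r/sin(θ/2) = 1.636945/sin(68.3864°) = 1.760744
C = V + |VC|·bis = (20.0975,3.3867)
T_A = V + ((C−V)·d_A)·d_A = V + 0.6486·d_A = (21.7116,3.6592)
T_B = V + ((C−V)·d_B)·d_B = V + 0.6486·d_B = (21.4602,2.4797)
sweep = 180° − θ = 43.2271°

center=(20.0975,3.3867) T_A=(21.7116,3.6592) T_B=(21.4602,2.4797) sweep=43.2271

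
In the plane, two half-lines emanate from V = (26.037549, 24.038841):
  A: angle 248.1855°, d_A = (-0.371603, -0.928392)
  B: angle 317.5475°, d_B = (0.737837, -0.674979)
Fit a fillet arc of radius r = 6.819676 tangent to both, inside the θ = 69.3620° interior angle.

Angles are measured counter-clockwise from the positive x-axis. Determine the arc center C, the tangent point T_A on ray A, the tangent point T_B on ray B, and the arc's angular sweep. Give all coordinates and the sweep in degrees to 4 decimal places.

bisector direction at 282.8665° = (0.222680,-0.974892)
center distance |VC| = r/sin(θ/2) = 6.819676/sin(34.6810°) = 11.985226
C = V + |VC|·bis = (28.7064,12.3545)
T_A = V + ((C−V)·d_A)·d_A = V + 9.8558·d_A = (22.3751,14.8888)
T_B = V + ((C−V)·d_B)·d_B = V + 9.8558·d_B = (33.3096,17.3864)
sweep = 180° − θ = 110.6380°

center=(28.7064,12.3545) T_A=(22.3751,14.8888) T_B=(33.3096,17.3864) sweep=110.6380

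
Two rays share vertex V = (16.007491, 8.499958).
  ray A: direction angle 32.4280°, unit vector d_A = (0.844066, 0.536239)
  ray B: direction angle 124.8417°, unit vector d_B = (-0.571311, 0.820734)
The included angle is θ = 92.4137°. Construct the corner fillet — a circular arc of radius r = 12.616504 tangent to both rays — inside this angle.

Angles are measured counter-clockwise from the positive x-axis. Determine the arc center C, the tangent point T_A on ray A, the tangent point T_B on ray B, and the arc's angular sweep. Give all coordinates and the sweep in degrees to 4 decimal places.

bisector direction at 78.6349° = (0.197061,0.980391)
center distance |VC| = r/sin(θ/2) = 12.616504/sin(46.2069°) = 17.478184
C = V + |VC|·bis = (19.4518,25.6354)
T_A = V + ((C−V)·d_A)·d_A = V + 12.0959·d_A = (26.2172,14.9863)
T_B = V + ((C−V)·d_B)·d_B = V + 12.0959·d_B = (9.0970,18.4275)
sweep = 180° − θ = 87.5863°

center=(19.4518,25.6354) T_A=(26.2172,14.9863) T_B=(9.0970,18.4275) sweep=87.5863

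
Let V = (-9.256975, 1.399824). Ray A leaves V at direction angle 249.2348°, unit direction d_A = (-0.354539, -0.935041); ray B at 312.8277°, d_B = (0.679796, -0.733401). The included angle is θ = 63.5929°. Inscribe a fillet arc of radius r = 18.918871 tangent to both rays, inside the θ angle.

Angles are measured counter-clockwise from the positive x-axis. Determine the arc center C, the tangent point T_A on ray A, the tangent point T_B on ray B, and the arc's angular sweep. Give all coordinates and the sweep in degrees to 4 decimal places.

bisector direction at 281.0313° = (0.191344,-0.981523)
center distance |VC| = r/sin(θ/2) = 18.918871/sin(31.7965°) = 35.905786
C = V + |VC|·bis = (-2.3866,-33.8425)
T_A = V + ((C−V)·d_A)·d_A = V + 30.5172·d_A = (-20.0765,-27.1350)
T_B = V + ((C−V)·d_B)·d_B = V + 30.5172·d_B = (11.4885,-20.9816)
sweep = 180° − θ = 116.4071°

center=(-2.3866,-33.8425) T_A=(-20.0765,-27.1350) T_B=(11.4885,-20.9816) sweep=116.4071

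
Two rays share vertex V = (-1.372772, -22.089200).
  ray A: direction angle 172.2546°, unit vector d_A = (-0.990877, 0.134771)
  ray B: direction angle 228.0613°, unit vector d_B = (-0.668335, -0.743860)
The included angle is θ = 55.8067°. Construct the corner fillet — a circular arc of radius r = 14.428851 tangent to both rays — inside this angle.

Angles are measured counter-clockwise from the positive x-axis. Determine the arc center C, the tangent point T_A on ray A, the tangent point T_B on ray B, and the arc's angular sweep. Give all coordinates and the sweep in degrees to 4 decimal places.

center=(-30.3163,-32.7142) T_A=(-28.3717,-18.4170) T_B=(-19.5832,-42.3575) sweep=124.1933

bisector direction at 200.1580° = (-0.938746,-0.344609)
center distance |VC| = r/sin(θ/2) = 14.428851/sin(27.9033°) = 30.832098
C = V + |VC|·bis = (-30.3163,-32.7142)
T_A = V + ((C−V)·d_A)·d_A = V + 27.2475·d_A = (-28.3717,-18.4170)
T_B = V + ((C−V)·d_B)·d_B = V + 27.2475·d_B = (-19.5832,-42.3575)
sweep = 180° − θ = 124.1933°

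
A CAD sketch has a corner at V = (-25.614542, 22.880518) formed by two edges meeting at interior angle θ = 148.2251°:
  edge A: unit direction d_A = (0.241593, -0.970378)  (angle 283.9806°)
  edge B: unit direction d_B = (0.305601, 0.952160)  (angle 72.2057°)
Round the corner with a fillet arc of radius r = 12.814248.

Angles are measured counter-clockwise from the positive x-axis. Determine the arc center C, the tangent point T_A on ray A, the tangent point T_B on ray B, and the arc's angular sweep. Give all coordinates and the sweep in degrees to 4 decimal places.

bisector direction at 358.0931° = (0.999446,-0.033275)
center distance |VC| = r/sin(θ/2) = 12.814248/sin(74.1125°) = 13.323176
C = V + |VC|·bis = (-12.2987,22.4372)
T_A = V + ((C−V)·d_A)·d_A = V + 3.6472·d_A = (-24.7334,19.3414)
T_B = V + ((C−V)·d_B)·d_B = V + 3.6472·d_B = (-24.5000,26.3532)
sweep = 180° − θ = 31.7749°

center=(-12.2987,22.4372) T_A=(-24.7334,19.3414) T_B=(-24.5000,26.3532) sweep=31.7749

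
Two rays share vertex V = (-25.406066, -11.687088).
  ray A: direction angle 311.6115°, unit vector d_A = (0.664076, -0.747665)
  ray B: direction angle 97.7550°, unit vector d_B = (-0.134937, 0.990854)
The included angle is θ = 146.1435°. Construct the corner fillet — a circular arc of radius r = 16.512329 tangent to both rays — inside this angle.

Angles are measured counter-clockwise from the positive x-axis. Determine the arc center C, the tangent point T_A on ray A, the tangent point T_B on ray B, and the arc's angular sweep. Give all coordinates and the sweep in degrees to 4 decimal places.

center=(-9.7229,-4.4792) T_A=(-22.0686,-15.4446) T_B=(-26.0842,-6.7073) sweep=33.8565

bisector direction at 24.6832° = (0.908630,0.417601)
center distance |VC| = r/sin(θ/2) = 16.512329/sin(73.0717°) = 17.260212
C = V + |VC|·bis = (-9.7229,-4.4792)
T_A = V + ((C−V)·d_A)·d_A = V + 5.0257·d_A = (-22.0686,-15.4446)
T_B = V + ((C−V)·d_B)·d_B = V + 5.0257·d_B = (-26.0842,-6.7073)
sweep = 180° − θ = 33.8565°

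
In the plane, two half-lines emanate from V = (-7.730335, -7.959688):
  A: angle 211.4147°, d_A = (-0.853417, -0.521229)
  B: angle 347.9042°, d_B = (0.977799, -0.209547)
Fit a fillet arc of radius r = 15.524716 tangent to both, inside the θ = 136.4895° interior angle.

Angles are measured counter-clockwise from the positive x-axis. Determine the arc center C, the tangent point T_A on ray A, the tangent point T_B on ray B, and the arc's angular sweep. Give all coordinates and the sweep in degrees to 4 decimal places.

bisector direction at 279.6595° = (0.167792,-0.985822)
center distance |VC| = r/sin(θ/2) = 15.524716/sin(68.2447°) = 16.715250
C = V + |VC|·bis = (-4.9257,-24.4380)
T_A = V + ((C−V)·d_A)·d_A = V + 6.1954·d_A = (-13.0176,-11.1889)
T_B = V + ((C−V)·d_B)·d_B = V + 6.1954·d_B = (-1.6725,-9.2579)
sweep = 180° − θ = 43.5105°

center=(-4.9257,-24.4380) T_A=(-13.0176,-11.1889) T_B=(-1.6725,-9.2579) sweep=43.5105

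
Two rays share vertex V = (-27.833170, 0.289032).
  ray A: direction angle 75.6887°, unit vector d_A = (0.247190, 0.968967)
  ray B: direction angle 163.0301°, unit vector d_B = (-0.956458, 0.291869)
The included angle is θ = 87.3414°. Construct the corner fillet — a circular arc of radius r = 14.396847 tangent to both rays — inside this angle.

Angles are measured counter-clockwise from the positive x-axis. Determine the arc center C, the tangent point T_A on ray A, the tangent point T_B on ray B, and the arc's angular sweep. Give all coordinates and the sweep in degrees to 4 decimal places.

center=(-38.0554,18.4607) T_A=(-24.1053,14.9019) T_B=(-42.2574,4.6907) sweep=92.6586

bisector direction at 119.3594° = (-0.490286,0.871561)
center distance |VC| = r/sin(θ/2) = 14.396847/sin(43.6707°) = 20.849506
C = V + |VC|·bis = (-38.0554,18.4607)
T_A = V + ((C−V)·d_A)·d_A = V + 15.0809·d_A = (-24.1053,14.9019)
T_B = V + ((C−V)·d_B)·d_B = V + 15.0809·d_B = (-42.2574,4.6907)
sweep = 180° − θ = 92.6586°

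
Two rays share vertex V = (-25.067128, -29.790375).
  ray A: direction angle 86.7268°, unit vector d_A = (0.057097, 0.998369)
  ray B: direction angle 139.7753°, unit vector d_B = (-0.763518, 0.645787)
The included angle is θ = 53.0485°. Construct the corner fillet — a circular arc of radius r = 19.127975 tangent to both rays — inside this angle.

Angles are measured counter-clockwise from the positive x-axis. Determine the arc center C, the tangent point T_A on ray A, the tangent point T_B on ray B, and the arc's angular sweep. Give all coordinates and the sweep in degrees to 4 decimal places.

bisector direction at 113.2510° = (-0.394761,0.918784)
center distance |VC| = r/sin(θ/2) = 19.127975/sin(26.5242°) = 42.832467
C = V + |VC|·bis = (-41.9757,9.5634)
T_A = V + ((C−V)·d_A)·d_A = V + 38.3242·d_A = (-22.8789,8.4713)
T_B = V + ((C−V)·d_B)·d_B = V + 38.3242·d_B = (-54.3283,-5.0411)
sweep = 180° − θ = 126.9515°

center=(-41.9757,9.5634) T_A=(-22.8789,8.4713) T_B=(-54.3283,-5.0411) sweep=126.9515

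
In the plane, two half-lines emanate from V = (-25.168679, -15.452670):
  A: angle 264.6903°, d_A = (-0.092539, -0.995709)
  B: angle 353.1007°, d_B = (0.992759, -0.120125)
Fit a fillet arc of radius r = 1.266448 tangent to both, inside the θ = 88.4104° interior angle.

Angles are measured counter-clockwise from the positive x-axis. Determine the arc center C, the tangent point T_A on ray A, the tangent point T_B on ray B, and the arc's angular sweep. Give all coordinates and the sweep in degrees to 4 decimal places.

bisector direction at 308.8955° = (0.627902,-0.778292)
center distance |VC| = r/sin(θ/2) = 1.266448/sin(44.2052°) = 1.816399
C = V + |VC|·bis = (-24.0282,-16.8664)
T_A = V + ((C−V)·d_A)·d_A = V + 1.3021·d_A = (-25.2892,-16.7492)
T_B = V + ((C−V)·d_B)·d_B = V + 1.3021·d_B = (-23.8760,-15.6091)
sweep = 180° − θ = 91.5896°

center=(-24.0282,-16.8664) T_A=(-25.2892,-16.7492) T_B=(-23.8760,-15.6091) sweep=91.5896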